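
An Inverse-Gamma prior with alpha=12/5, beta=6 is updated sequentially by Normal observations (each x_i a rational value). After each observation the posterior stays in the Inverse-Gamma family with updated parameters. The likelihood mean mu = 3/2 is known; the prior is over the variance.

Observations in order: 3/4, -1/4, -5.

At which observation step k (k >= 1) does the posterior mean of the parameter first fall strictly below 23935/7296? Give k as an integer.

obs 1: x=3/4 → posterior Inverse-Gamma(29/10, 201/32)
obs 2: x=-1/4 → posterior Inverse-Gamma(17/5, 125/16)
obs 3: x=-5 → posterior Inverse-Gamma(39/10, 463/16)

k = 2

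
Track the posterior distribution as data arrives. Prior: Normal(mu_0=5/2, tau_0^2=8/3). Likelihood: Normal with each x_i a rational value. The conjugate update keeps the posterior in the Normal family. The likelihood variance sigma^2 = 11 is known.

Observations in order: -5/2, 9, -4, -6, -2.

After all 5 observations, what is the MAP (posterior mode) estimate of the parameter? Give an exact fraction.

obs 1: x=-5/2 → posterior Normal(125/82, 88/41)
obs 2: x=9 → posterior Normal(269/98, 88/49)
obs 3: x=-4 → posterior Normal(205/114, 88/57)
obs 4: x=-6 → posterior Normal(109/130, 88/65)
obs 5: x=-2 → posterior Normal(77/146, 88/73)

77/146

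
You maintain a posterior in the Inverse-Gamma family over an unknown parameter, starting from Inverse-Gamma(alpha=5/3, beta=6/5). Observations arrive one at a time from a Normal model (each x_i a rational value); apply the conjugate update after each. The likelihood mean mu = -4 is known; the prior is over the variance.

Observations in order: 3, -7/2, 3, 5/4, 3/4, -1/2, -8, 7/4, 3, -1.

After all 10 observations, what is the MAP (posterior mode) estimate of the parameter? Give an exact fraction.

64821/3680

obs 1: x=3 → posterior Inverse-Gamma(13/6, 257/10)
obs 2: x=-7/2 → posterior Inverse-Gamma(8/3, 1033/40)
obs 3: x=3 → posterior Inverse-Gamma(19/6, 2013/40)
obs 4: x=5/4 → posterior Inverse-Gamma(11/3, 10257/160)
obs 5: x=3/4 → posterior Inverse-Gamma(25/6, 6031/80)
obs 6: x=-1/2 → posterior Inverse-Gamma(14/3, 6521/80)
obs 7: x=-8 → posterior Inverse-Gamma(31/6, 7161/80)
obs 8: x=7/4 → posterior Inverse-Gamma(17/3, 16967/160)
obs 9: x=3 → posterior Inverse-Gamma(37/6, 20887/160)
obs 10: x=-1 → posterior Inverse-Gamma(20/3, 21607/160)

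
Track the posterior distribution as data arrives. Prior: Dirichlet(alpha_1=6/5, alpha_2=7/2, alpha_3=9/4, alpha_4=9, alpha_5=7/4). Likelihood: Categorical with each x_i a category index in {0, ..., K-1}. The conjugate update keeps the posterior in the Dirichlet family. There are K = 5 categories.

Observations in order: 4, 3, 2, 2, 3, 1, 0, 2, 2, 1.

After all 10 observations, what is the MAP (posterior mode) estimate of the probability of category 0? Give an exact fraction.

12/227

obs 1: x=4 → posterior Dirichlet(6/5, 7/2, 9/4, 9, 11/4)
obs 2: x=3 → posterior Dirichlet(6/5, 7/2, 9/4, 10, 11/4)
obs 3: x=2 → posterior Dirichlet(6/5, 7/2, 13/4, 10, 11/4)
obs 4: x=2 → posterior Dirichlet(6/5, 7/2, 17/4, 10, 11/4)
obs 5: x=3 → posterior Dirichlet(6/5, 7/2, 17/4, 11, 11/4)
obs 6: x=1 → posterior Dirichlet(6/5, 9/2, 17/4, 11, 11/4)
obs 7: x=0 → posterior Dirichlet(11/5, 9/2, 17/4, 11, 11/4)
obs 8: x=2 → posterior Dirichlet(11/5, 9/2, 21/4, 11, 11/4)
obs 9: x=2 → posterior Dirichlet(11/5, 9/2, 25/4, 11, 11/4)
obs 10: x=1 → posterior Dirichlet(11/5, 11/2, 25/4, 11, 11/4)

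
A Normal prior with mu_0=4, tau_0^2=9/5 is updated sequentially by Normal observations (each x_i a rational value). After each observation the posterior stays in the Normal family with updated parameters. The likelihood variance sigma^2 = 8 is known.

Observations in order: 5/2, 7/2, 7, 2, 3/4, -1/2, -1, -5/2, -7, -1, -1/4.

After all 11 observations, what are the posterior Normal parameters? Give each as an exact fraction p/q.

mu_0=383/278, tau_0^2=72/139

obs 1: x=5/2 → posterior Normal(365/98, 72/49)
obs 2: x=7/2 → posterior Normal(107/29, 36/29)
obs 3: x=7 → posterior Normal(277/67, 72/67)
obs 4: x=2 → posterior Normal(295/76, 18/19)
obs 5: x=3/4 → posterior Normal(71/20, 72/85)
obs 6: x=-1/2 → posterior Normal(1189/376, 36/47)
obs 7: x=-1 → posterior Normal(1153/412, 72/103)
obs 8: x=-5/2 → posterior Normal(1063/448, 9/14)
obs 9: x=-7 → posterior Normal(811/484, 72/121)
obs 10: x=-1 → posterior Normal(155/104, 36/65)
obs 11: x=-1/4 → posterior Normal(383/278, 72/139)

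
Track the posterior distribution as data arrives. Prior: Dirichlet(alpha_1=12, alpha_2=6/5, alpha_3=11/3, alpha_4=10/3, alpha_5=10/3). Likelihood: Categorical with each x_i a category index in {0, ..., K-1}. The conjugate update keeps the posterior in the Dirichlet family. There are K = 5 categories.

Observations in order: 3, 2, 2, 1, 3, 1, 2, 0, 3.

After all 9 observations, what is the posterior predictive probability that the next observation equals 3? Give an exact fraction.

obs 1: x=3 → posterior Dirichlet(12, 6/5, 11/3, 13/3, 10/3)
obs 2: x=2 → posterior Dirichlet(12, 6/5, 14/3, 13/3, 10/3)
obs 3: x=2 → posterior Dirichlet(12, 6/5, 17/3, 13/3, 10/3)
obs 4: x=1 → posterior Dirichlet(12, 11/5, 17/3, 13/3, 10/3)
obs 5: x=3 → posterior Dirichlet(12, 11/5, 17/3, 16/3, 10/3)
obs 6: x=1 → posterior Dirichlet(12, 16/5, 17/3, 16/3, 10/3)
obs 7: x=2 → posterior Dirichlet(12, 16/5, 20/3, 16/3, 10/3)
obs 8: x=0 → posterior Dirichlet(13, 16/5, 20/3, 16/3, 10/3)
obs 9: x=3 → posterior Dirichlet(13, 16/5, 20/3, 19/3, 10/3)

95/488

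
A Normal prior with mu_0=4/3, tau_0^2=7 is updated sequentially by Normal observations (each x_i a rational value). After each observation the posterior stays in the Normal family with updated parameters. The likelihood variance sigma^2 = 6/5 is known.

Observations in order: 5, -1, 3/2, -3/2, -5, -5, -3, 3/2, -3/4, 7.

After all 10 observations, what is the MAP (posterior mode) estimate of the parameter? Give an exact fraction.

obs 1: x=5 → posterior Normal(183/41, 42/41)
obs 2: x=-1 → posterior Normal(37/19, 21/38)
obs 3: x=3/2 → posterior Normal(401/222, 14/37)
obs 4: x=-3/2 → posterior Normal(74/73, 21/73)
obs 5: x=-5 → posterior Normal(-27/181, 42/181)
obs 6: x=-5 → posterior Normal(-101/108, 7/36)
obs 7: x=-3 → posterior Normal(-307/251, 42/251)
obs 8: x=3/2 → posterior Normal(-509/572, 21/143)
obs 9: x=-3/4 → posterior Normal(-1123/1284, 14/107)
obs 10: x=7 → posterior Normal(-143/1424, 21/178)

-143/1424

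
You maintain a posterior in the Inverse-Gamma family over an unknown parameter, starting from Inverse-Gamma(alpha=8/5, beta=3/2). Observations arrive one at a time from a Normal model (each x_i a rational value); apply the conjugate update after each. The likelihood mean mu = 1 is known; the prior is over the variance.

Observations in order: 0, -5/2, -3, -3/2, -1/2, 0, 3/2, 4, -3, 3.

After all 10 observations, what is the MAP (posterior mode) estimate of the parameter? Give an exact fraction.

355/76

obs 1: x=0 → posterior Inverse-Gamma(21/10, 2)
obs 2: x=-5/2 → posterior Inverse-Gamma(13/5, 65/8)
obs 3: x=-3 → posterior Inverse-Gamma(31/10, 129/8)
obs 4: x=-3/2 → posterior Inverse-Gamma(18/5, 77/4)
obs 5: x=-1/2 → posterior Inverse-Gamma(41/10, 163/8)
obs 6: x=0 → posterior Inverse-Gamma(23/5, 167/8)
obs 7: x=3/2 → posterior Inverse-Gamma(51/10, 21)
obs 8: x=4 → posterior Inverse-Gamma(28/5, 51/2)
obs 9: x=-3 → posterior Inverse-Gamma(61/10, 67/2)
obs 10: x=3 → posterior Inverse-Gamma(33/5, 71/2)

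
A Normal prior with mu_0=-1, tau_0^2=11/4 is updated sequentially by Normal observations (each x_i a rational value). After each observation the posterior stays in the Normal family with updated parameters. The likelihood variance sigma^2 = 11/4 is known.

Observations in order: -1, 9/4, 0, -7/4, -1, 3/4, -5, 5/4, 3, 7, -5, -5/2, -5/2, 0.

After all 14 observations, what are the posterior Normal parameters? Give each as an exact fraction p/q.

obs 1: x=-1 → posterior Normal(-1, 11/8)
obs 2: x=9/4 → posterior Normal(1/12, 11/12)
obs 3: x=0 → posterior Normal(1/16, 11/16)
obs 4: x=-7/4 → posterior Normal(-3/10, 11/20)
obs 5: x=-1 → posterior Normal(-5/12, 11/24)
obs 6: x=3/4 → posterior Normal(-1/4, 11/28)
obs 7: x=-5 → posterior Normal(-27/32, 11/32)
obs 8: x=5/4 → posterior Normal(-11/18, 11/36)
obs 9: x=3 → posterior Normal(-1/4, 11/40)
obs 10: x=7 → posterior Normal(9/22, 1/4)
obs 11: x=-5 → posterior Normal(-1/24, 11/48)
obs 12: x=-5/2 → posterior Normal(-3/13, 11/52)
obs 13: x=-5/2 → posterior Normal(-11/28, 11/56)
obs 14: x=0 → posterior Normal(-11/30, 11/60)

mu_0=-11/30, tau_0^2=11/60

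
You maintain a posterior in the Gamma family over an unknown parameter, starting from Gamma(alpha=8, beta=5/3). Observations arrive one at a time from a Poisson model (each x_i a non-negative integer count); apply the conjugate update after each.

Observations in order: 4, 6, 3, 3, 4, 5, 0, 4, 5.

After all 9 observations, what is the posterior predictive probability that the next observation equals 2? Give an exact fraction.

1910430791049920214941919220949083936284956340000586221347735076864/12413547528875577649553817154548098318400661810301244258880615234375

obs 1: x=4 → posterior Gamma(12, 8/3)
obs 2: x=6 → posterior Gamma(18, 11/3)
obs 3: x=3 → posterior Gamma(21, 14/3)
obs 4: x=3 → posterior Gamma(24, 17/3)
obs 5: x=4 → posterior Gamma(28, 20/3)
obs 6: x=5 → posterior Gamma(33, 23/3)
obs 7: x=0 → posterior Gamma(33, 26/3)
obs 8: x=4 → posterior Gamma(37, 29/3)
obs 9: x=5 → posterior Gamma(42, 32/3)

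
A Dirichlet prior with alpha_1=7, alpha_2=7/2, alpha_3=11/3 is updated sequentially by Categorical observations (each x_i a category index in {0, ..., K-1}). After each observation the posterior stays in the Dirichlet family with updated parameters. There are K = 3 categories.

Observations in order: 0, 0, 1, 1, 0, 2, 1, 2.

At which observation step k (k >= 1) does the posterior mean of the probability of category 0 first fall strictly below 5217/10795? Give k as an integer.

obs 1: x=0 → posterior Dirichlet(8, 7/2, 11/3)
obs 2: x=0 → posterior Dirichlet(9, 7/2, 11/3)
obs 3: x=1 → posterior Dirichlet(9, 9/2, 11/3)
obs 4: x=1 → posterior Dirichlet(9, 11/2, 11/3)
obs 5: x=0 → posterior Dirichlet(10, 11/2, 11/3)
obs 6: x=2 → posterior Dirichlet(10, 11/2, 14/3)
obs 7: x=1 → posterior Dirichlet(10, 13/2, 14/3)
obs 8: x=2 → posterior Dirichlet(10, 13/2, 17/3)

k = 7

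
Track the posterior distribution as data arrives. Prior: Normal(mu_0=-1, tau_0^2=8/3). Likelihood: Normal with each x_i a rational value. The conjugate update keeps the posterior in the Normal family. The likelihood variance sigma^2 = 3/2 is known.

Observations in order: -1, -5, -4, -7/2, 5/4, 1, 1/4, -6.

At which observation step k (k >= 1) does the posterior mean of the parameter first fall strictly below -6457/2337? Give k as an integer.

obs 1: x=-1 → posterior Normal(-1, 24/25)
obs 2: x=-5 → posterior Normal(-105/41, 24/41)
obs 3: x=-4 → posterior Normal(-169/57, 8/19)
obs 4: x=-7/2 → posterior Normal(-225/73, 24/73)
obs 5: x=5/4 → posterior Normal(-205/89, 24/89)
obs 6: x=1 → posterior Normal(-9/5, 8/35)
obs 7: x=1/4 → posterior Normal(-185/121, 24/121)
obs 8: x=-6 → posterior Normal(-281/137, 24/137)

k = 3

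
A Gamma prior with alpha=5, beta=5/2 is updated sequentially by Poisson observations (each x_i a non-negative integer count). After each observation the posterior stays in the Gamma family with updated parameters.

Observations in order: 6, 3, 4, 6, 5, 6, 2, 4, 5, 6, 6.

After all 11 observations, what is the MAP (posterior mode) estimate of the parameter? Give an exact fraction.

obs 1: x=6 → posterior Gamma(11, 7/2)
obs 2: x=3 → posterior Gamma(14, 9/2)
obs 3: x=4 → posterior Gamma(18, 11/2)
obs 4: x=6 → posterior Gamma(24, 13/2)
obs 5: x=5 → posterior Gamma(29, 15/2)
obs 6: x=6 → posterior Gamma(35, 17/2)
obs 7: x=2 → posterior Gamma(37, 19/2)
obs 8: x=4 → posterior Gamma(41, 21/2)
obs 9: x=5 → posterior Gamma(46, 23/2)
obs 10: x=6 → posterior Gamma(52, 25/2)
obs 11: x=6 → posterior Gamma(58, 27/2)

38/9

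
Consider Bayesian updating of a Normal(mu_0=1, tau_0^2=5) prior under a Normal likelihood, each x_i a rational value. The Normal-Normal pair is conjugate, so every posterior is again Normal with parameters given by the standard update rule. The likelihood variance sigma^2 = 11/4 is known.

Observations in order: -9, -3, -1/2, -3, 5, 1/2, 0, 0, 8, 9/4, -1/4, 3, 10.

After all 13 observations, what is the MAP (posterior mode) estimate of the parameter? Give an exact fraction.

obs 1: x=-9 → posterior Normal(-169/31, 55/31)
obs 2: x=-3 → posterior Normal(-229/51, 55/51)
obs 3: x=-1/2 → posterior Normal(-239/71, 55/71)
obs 4: x=-3 → posterior Normal(-23/7, 55/91)
obs 5: x=5 → posterior Normal(-199/111, 55/111)
obs 6: x=1/2 → posterior Normal(-189/131, 55/131)
obs 7: x=0 → posterior Normal(-189/151, 55/151)
obs 8: x=0 → posterior Normal(-21/19, 55/171)
obs 9: x=8 → posterior Normal(-29/191, 55/191)
obs 10: x=9/4 → posterior Normal(16/211, 55/211)
obs 11: x=-1/4 → posterior Normal(1/21, 5/21)
obs 12: x=3 → posterior Normal(71/251, 55/251)
obs 13: x=10 → posterior Normal(1, 55/271)

1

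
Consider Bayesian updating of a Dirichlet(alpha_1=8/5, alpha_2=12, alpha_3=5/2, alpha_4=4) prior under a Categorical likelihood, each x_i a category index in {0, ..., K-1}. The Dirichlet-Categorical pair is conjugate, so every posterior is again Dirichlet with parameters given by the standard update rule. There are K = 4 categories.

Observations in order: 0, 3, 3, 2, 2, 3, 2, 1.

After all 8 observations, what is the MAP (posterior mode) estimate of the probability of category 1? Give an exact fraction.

120/241

obs 1: x=0 → posterior Dirichlet(13/5, 12, 5/2, 4)
obs 2: x=3 → posterior Dirichlet(13/5, 12, 5/2, 5)
obs 3: x=3 → posterior Dirichlet(13/5, 12, 5/2, 6)
obs 4: x=2 → posterior Dirichlet(13/5, 12, 7/2, 6)
obs 5: x=2 → posterior Dirichlet(13/5, 12, 9/2, 6)
obs 6: x=3 → posterior Dirichlet(13/5, 12, 9/2, 7)
obs 7: x=2 → posterior Dirichlet(13/5, 12, 11/2, 7)
obs 8: x=1 → posterior Dirichlet(13/5, 13, 11/2, 7)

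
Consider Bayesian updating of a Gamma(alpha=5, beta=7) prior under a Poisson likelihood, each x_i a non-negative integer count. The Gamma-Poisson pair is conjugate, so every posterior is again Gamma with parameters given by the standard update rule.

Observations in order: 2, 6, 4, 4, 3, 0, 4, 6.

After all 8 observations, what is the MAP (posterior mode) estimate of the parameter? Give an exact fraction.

obs 1: x=2 → posterior Gamma(7, 8)
obs 2: x=6 → posterior Gamma(13, 9)
obs 3: x=4 → posterior Gamma(17, 10)
obs 4: x=4 → posterior Gamma(21, 11)
obs 5: x=3 → posterior Gamma(24, 12)
obs 6: x=0 → posterior Gamma(24, 13)
obs 7: x=4 → posterior Gamma(28, 14)
obs 8: x=6 → posterior Gamma(34, 15)

11/5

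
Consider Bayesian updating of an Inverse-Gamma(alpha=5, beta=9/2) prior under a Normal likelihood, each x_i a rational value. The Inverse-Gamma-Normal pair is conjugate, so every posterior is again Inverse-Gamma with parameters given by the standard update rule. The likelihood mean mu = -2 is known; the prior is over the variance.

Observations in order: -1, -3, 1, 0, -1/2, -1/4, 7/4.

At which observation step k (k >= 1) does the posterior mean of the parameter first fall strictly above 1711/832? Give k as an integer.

k = 6

obs 1: x=-1 → posterior Inverse-Gamma(11/2, 5)
obs 2: x=-3 → posterior Inverse-Gamma(6, 11/2)
obs 3: x=1 → posterior Inverse-Gamma(13/2, 10)
obs 4: x=0 → posterior Inverse-Gamma(7, 12)
obs 5: x=-1/2 → posterior Inverse-Gamma(15/2, 105/8)
obs 6: x=-1/4 → posterior Inverse-Gamma(8, 469/32)
obs 7: x=7/4 → posterior Inverse-Gamma(17/2, 347/16)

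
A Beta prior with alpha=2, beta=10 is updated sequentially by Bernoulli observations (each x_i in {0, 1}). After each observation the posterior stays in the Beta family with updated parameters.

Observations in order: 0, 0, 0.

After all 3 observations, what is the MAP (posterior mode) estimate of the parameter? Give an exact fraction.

obs 1: x=0 → posterior Beta(2, 11)
obs 2: x=0 → posterior Beta(2, 12)
obs 3: x=0 → posterior Beta(2, 13)

1/13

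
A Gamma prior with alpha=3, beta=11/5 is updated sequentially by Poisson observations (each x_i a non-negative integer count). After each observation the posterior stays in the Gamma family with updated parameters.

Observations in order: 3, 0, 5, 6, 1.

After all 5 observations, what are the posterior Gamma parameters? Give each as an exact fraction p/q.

alpha=18, beta=36/5

obs 1: x=3 → posterior Gamma(6, 16/5)
obs 2: x=0 → posterior Gamma(6, 21/5)
obs 3: x=5 → posterior Gamma(11, 26/5)
obs 4: x=6 → posterior Gamma(17, 31/5)
obs 5: x=1 → posterior Gamma(18, 36/5)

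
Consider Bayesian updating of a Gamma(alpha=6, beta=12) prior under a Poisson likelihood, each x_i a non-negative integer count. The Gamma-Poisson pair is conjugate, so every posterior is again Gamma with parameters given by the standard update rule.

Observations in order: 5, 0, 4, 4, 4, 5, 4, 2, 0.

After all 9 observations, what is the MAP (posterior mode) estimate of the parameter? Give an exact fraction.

obs 1: x=5 → posterior Gamma(11, 13)
obs 2: x=0 → posterior Gamma(11, 14)
obs 3: x=4 → posterior Gamma(15, 15)
obs 4: x=4 → posterior Gamma(19, 16)
obs 5: x=4 → posterior Gamma(23, 17)
obs 6: x=5 → posterior Gamma(28, 18)
obs 7: x=4 → posterior Gamma(32, 19)
obs 8: x=2 → posterior Gamma(34, 20)
obs 9: x=0 → posterior Gamma(34, 21)

11/7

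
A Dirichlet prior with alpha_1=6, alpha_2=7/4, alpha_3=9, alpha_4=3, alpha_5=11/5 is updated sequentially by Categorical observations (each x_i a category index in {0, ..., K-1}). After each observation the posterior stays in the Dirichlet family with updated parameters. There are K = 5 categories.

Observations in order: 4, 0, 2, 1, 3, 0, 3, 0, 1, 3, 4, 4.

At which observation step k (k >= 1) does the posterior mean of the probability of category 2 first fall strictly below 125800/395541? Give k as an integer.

k = 10

obs 1: x=4 → posterior Dirichlet(6, 7/4, 9, 3, 16/5)
obs 2: x=0 → posterior Dirichlet(7, 7/4, 9, 3, 16/5)
obs 3: x=2 → posterior Dirichlet(7, 7/4, 10, 3, 16/5)
obs 4: x=1 → posterior Dirichlet(7, 11/4, 10, 3, 16/5)
obs 5: x=3 → posterior Dirichlet(7, 11/4, 10, 4, 16/5)
obs 6: x=0 → posterior Dirichlet(8, 11/4, 10, 4, 16/5)
obs 7: x=3 → posterior Dirichlet(8, 11/4, 10, 5, 16/5)
obs 8: x=0 → posterior Dirichlet(9, 11/4, 10, 5, 16/5)
obs 9: x=1 → posterior Dirichlet(9, 15/4, 10, 5, 16/5)
obs 10: x=3 → posterior Dirichlet(9, 15/4, 10, 6, 16/5)
obs 11: x=4 → posterior Dirichlet(9, 15/4, 10, 6, 21/5)
obs 12: x=4 → posterior Dirichlet(9, 15/4, 10, 6, 26/5)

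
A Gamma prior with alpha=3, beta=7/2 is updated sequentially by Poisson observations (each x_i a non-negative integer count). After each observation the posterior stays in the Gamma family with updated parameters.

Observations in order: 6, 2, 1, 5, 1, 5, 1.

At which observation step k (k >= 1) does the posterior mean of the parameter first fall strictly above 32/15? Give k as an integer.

k = 4

obs 1: x=6 → posterior Gamma(9, 9/2)
obs 2: x=2 → posterior Gamma(11, 11/2)
obs 3: x=1 → posterior Gamma(12, 13/2)
obs 4: x=5 → posterior Gamma(17, 15/2)
obs 5: x=1 → posterior Gamma(18, 17/2)
obs 6: x=5 → posterior Gamma(23, 19/2)
obs 7: x=1 → posterior Gamma(24, 21/2)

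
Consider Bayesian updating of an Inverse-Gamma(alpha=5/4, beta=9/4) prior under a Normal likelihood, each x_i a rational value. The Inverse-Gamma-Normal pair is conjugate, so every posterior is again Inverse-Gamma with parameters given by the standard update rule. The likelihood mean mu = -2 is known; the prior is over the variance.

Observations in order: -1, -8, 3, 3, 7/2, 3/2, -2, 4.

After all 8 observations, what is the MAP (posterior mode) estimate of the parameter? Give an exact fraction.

obs 1: x=-1 → posterior Inverse-Gamma(7/4, 11/4)
obs 2: x=-8 → posterior Inverse-Gamma(9/4, 83/4)
obs 3: x=3 → posterior Inverse-Gamma(11/4, 133/4)
obs 4: x=3 → posterior Inverse-Gamma(13/4, 183/4)
obs 5: x=7/2 → posterior Inverse-Gamma(15/4, 487/8)
obs 6: x=3/2 → posterior Inverse-Gamma(17/4, 67)
obs 7: x=-2 → posterior Inverse-Gamma(19/4, 67)
obs 8: x=4 → posterior Inverse-Gamma(21/4, 85)

68/5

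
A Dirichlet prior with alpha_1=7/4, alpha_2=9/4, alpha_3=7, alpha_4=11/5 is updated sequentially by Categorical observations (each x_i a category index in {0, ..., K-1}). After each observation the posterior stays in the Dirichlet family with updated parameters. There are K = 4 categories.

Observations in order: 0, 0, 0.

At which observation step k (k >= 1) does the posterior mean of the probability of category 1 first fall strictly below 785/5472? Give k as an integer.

k = 3

obs 1: x=0 → posterior Dirichlet(11/4, 9/4, 7, 11/5)
obs 2: x=0 → posterior Dirichlet(15/4, 9/4, 7, 11/5)
obs 3: x=0 → posterior Dirichlet(19/4, 9/4, 7, 11/5)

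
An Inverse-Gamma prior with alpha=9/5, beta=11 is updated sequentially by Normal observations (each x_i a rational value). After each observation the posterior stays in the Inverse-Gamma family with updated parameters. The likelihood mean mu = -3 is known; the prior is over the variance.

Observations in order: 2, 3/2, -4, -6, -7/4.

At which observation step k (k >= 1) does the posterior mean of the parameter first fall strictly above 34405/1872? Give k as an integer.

k = 2

obs 1: x=2 → posterior Inverse-Gamma(23/10, 47/2)
obs 2: x=3/2 → posterior Inverse-Gamma(14/5, 269/8)
obs 3: x=-4 → posterior Inverse-Gamma(33/10, 273/8)
obs 4: x=-6 → posterior Inverse-Gamma(19/5, 309/8)
obs 5: x=-7/4 → posterior Inverse-Gamma(43/10, 1261/32)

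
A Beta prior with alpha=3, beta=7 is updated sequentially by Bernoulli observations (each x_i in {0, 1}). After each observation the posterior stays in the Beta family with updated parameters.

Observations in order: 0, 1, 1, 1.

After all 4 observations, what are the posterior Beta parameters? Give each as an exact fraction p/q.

alpha=6, beta=8

obs 1: x=0 → posterior Beta(3, 8)
obs 2: x=1 → posterior Beta(4, 8)
obs 3: x=1 → posterior Beta(5, 8)
obs 4: x=1 → posterior Beta(6, 8)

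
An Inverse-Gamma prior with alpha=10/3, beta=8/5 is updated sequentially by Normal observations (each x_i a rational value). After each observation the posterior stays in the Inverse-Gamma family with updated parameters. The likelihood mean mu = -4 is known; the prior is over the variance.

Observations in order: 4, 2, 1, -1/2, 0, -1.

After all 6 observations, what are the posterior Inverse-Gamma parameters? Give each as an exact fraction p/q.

obs 1: x=4 → posterior Inverse-Gamma(23/6, 168/5)
obs 2: x=2 → posterior Inverse-Gamma(13/3, 258/5)
obs 3: x=1 → posterior Inverse-Gamma(29/6, 641/10)
obs 4: x=-1/2 → posterior Inverse-Gamma(16/3, 2809/40)
obs 5: x=0 → posterior Inverse-Gamma(35/6, 3129/40)
obs 6: x=-1 → posterior Inverse-Gamma(19/3, 3309/40)

alpha=19/3, beta=3309/40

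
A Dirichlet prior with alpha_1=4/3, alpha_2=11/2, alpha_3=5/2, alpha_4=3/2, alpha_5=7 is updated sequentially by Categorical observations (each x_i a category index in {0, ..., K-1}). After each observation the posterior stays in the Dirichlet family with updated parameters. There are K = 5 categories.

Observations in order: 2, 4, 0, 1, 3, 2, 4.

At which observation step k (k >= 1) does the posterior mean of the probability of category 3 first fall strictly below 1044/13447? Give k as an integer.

obs 1: x=2 → posterior Dirichlet(4/3, 11/2, 7/2, 3/2, 7)
obs 2: x=4 → posterior Dirichlet(4/3, 11/2, 7/2, 3/2, 8)
obs 3: x=0 → posterior Dirichlet(7/3, 11/2, 7/2, 3/2, 8)
obs 4: x=1 → posterior Dirichlet(7/3, 13/2, 7/2, 3/2, 8)
obs 5: x=3 → posterior Dirichlet(7/3, 13/2, 7/2, 5/2, 8)
obs 6: x=2 → posterior Dirichlet(7/3, 13/2, 9/2, 5/2, 8)
obs 7: x=4 → posterior Dirichlet(7/3, 13/2, 9/2, 5/2, 9)

k = 2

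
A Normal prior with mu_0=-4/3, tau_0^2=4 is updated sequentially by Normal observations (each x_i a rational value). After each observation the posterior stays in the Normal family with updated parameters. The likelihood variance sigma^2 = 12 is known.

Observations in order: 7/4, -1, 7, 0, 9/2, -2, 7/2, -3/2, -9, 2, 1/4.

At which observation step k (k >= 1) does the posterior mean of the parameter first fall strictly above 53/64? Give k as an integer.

obs 1: x=7/4 → posterior Normal(-9/16, 3)
obs 2: x=-1 → posterior Normal(-13/20, 12/5)
obs 3: x=7 → posterior Normal(5/8, 2)
obs 4: x=0 → posterior Normal(15/28, 12/7)
obs 5: x=9/2 → posterior Normal(33/32, 3/2)
obs 6: x=-2 → posterior Normal(25/36, 4/3)
obs 7: x=7/2 → posterior Normal(39/40, 6/5)
obs 8: x=-3/2 → posterior Normal(3/4, 12/11)
obs 9: x=-9 → posterior Normal(-1/16, 1)
obs 10: x=2 → posterior Normal(5/52, 12/13)
obs 11: x=1/4 → posterior Normal(3/28, 6/7)

k = 5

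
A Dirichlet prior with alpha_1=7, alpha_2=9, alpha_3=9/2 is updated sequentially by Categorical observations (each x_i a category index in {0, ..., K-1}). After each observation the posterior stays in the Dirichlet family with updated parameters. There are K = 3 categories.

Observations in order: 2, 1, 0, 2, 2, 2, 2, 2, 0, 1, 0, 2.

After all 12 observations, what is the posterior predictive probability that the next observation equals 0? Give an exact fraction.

obs 1: x=2 → posterior Dirichlet(7, 9, 11/2)
obs 2: x=1 → posterior Dirichlet(7, 10, 11/2)
obs 3: x=0 → posterior Dirichlet(8, 10, 11/2)
obs 4: x=2 → posterior Dirichlet(8, 10, 13/2)
obs 5: x=2 → posterior Dirichlet(8, 10, 15/2)
obs 6: x=2 → posterior Dirichlet(8, 10, 17/2)
obs 7: x=2 → posterior Dirichlet(8, 10, 19/2)
obs 8: x=2 → posterior Dirichlet(8, 10, 21/2)
obs 9: x=0 → posterior Dirichlet(9, 10, 21/2)
obs 10: x=1 → posterior Dirichlet(9, 11, 21/2)
obs 11: x=0 → posterior Dirichlet(10, 11, 21/2)
obs 12: x=2 → posterior Dirichlet(10, 11, 23/2)

4/13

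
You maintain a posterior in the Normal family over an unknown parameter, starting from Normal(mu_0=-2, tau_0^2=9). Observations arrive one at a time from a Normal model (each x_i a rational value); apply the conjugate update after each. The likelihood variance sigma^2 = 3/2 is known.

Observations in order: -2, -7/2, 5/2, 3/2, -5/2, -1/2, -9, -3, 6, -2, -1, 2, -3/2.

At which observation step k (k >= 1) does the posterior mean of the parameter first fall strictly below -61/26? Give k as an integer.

obs 1: x=-2 → posterior Normal(-2, 9/7)
obs 2: x=-7/2 → posterior Normal(-35/13, 9/13)
obs 3: x=5/2 → posterior Normal(-20/19, 9/19)
obs 4: x=3/2 → posterior Normal(-11/25, 9/25)
obs 5: x=-5/2 → posterior Normal(-26/31, 9/31)
obs 6: x=-1/2 → posterior Normal(-29/37, 9/37)
obs 7: x=-9 → posterior Normal(-83/43, 9/43)
obs 8: x=-3 → posterior Normal(-101/49, 9/49)
obs 9: x=6 → posterior Normal(-13/11, 9/55)
obs 10: x=-2 → posterior Normal(-77/61, 9/61)
obs 11: x=-1 → posterior Normal(-83/67, 9/67)
obs 12: x=2 → posterior Normal(-71/73, 9/73)
obs 13: x=-3/2 → posterior Normal(-80/79, 9/79)

k = 2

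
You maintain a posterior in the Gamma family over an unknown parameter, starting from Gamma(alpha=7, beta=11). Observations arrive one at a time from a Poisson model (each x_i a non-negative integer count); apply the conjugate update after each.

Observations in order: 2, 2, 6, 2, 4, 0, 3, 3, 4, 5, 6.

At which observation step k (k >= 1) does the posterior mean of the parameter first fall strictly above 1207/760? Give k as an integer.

k = 9

obs 1: x=2 → posterior Gamma(9, 12)
obs 2: x=2 → posterior Gamma(11, 13)
obs 3: x=6 → posterior Gamma(17, 14)
obs 4: x=2 → posterior Gamma(19, 15)
obs 5: x=4 → posterior Gamma(23, 16)
obs 6: x=0 → posterior Gamma(23, 17)
obs 7: x=3 → posterior Gamma(26, 18)
obs 8: x=3 → posterior Gamma(29, 19)
obs 9: x=4 → posterior Gamma(33, 20)
obs 10: x=5 → posterior Gamma(38, 21)
obs 11: x=6 → posterior Gamma(44, 22)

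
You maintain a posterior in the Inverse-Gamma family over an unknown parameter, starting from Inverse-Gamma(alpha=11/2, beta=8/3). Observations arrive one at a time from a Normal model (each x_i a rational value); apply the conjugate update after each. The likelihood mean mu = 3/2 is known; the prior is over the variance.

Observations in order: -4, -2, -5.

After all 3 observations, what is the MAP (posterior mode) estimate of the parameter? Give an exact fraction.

1081/192

obs 1: x=-4 → posterior Inverse-Gamma(6, 427/24)
obs 2: x=-2 → posterior Inverse-Gamma(13/2, 287/12)
obs 3: x=-5 → posterior Inverse-Gamma(7, 1081/24)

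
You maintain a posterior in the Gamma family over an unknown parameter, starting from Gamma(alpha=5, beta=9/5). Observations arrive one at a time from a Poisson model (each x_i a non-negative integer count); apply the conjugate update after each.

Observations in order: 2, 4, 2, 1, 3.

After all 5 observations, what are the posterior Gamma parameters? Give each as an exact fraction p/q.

obs 1: x=2 → posterior Gamma(7, 14/5)
obs 2: x=4 → posterior Gamma(11, 19/5)
obs 3: x=2 → posterior Gamma(13, 24/5)
obs 4: x=1 → posterior Gamma(14, 29/5)
obs 5: x=3 → posterior Gamma(17, 34/5)

alpha=17, beta=34/5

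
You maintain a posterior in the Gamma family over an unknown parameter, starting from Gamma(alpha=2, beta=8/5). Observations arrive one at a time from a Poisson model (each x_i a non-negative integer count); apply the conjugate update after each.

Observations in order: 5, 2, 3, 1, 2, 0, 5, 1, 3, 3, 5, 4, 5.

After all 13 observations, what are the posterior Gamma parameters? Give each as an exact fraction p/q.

obs 1: x=5 → posterior Gamma(7, 13/5)
obs 2: x=2 → posterior Gamma(9, 18/5)
obs 3: x=3 → posterior Gamma(12, 23/5)
obs 4: x=1 → posterior Gamma(13, 28/5)
obs 5: x=2 → posterior Gamma(15, 33/5)
obs 6: x=0 → posterior Gamma(15, 38/5)
obs 7: x=5 → posterior Gamma(20, 43/5)
obs 8: x=1 → posterior Gamma(21, 48/5)
obs 9: x=3 → posterior Gamma(24, 53/5)
obs 10: x=3 → posterior Gamma(27, 58/5)
obs 11: x=5 → posterior Gamma(32, 63/5)
obs 12: x=4 → posterior Gamma(36, 68/5)
obs 13: x=5 → posterior Gamma(41, 73/5)

alpha=41, beta=73/5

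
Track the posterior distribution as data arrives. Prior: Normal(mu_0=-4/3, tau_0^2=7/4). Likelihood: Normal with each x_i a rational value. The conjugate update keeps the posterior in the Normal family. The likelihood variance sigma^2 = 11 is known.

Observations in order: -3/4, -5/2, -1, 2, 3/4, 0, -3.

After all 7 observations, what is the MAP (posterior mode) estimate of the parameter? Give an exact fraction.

obs 1: x=-3/4 → posterior Normal(-767/612, 77/51)
obs 2: x=-5/2 → posterior Normal(-977/696, 77/58)
obs 3: x=-1 → posterior Normal(-1061/780, 77/65)
obs 4: x=2 → posterior Normal(-893/864, 77/72)
obs 5: x=3/4 → posterior Normal(-415/474, 77/79)
obs 6: x=0 → posterior Normal(-415/516, 77/86)
obs 7: x=-3 → posterior Normal(-541/558, 77/93)

-541/558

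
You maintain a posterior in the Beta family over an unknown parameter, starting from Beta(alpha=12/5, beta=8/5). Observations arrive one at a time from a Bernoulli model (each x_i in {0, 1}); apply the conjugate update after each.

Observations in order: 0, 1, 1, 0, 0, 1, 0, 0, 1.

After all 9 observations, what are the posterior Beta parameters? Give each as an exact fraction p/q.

obs 1: x=0 → posterior Beta(12/5, 13/5)
obs 2: x=1 → posterior Beta(17/5, 13/5)
obs 3: x=1 → posterior Beta(22/5, 13/5)
obs 4: x=0 → posterior Beta(22/5, 18/5)
obs 5: x=0 → posterior Beta(22/5, 23/5)
obs 6: x=1 → posterior Beta(27/5, 23/5)
obs 7: x=0 → posterior Beta(27/5, 28/5)
obs 8: x=0 → posterior Beta(27/5, 33/5)
obs 9: x=1 → posterior Beta(32/5, 33/5)

alpha=32/5, beta=33/5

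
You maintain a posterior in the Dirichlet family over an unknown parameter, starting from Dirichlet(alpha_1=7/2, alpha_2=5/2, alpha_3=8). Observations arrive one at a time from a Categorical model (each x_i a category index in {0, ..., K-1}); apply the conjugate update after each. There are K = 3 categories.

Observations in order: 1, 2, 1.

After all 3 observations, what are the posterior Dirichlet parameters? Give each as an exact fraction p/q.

alpha_1=7/2, alpha_2=9/2, alpha_3=9

obs 1: x=1 → posterior Dirichlet(7/2, 7/2, 8)
obs 2: x=2 → posterior Dirichlet(7/2, 7/2, 9)
obs 3: x=1 → posterior Dirichlet(7/2, 9/2, 9)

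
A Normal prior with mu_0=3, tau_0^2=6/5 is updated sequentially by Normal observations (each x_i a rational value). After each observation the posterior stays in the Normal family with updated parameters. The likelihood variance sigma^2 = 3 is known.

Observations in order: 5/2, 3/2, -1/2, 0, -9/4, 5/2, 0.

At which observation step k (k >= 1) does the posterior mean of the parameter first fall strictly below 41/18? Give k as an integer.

k = 3

obs 1: x=5/2 → posterior Normal(20/7, 6/7)
obs 2: x=3/2 → posterior Normal(23/9, 2/3)
obs 3: x=-1/2 → posterior Normal(2, 6/11)
obs 4: x=0 → posterior Normal(22/13, 6/13)
obs 5: x=-9/4 → posterior Normal(7/6, 2/5)
obs 6: x=5/2 → posterior Normal(45/34, 6/17)
obs 7: x=0 → posterior Normal(45/38, 6/19)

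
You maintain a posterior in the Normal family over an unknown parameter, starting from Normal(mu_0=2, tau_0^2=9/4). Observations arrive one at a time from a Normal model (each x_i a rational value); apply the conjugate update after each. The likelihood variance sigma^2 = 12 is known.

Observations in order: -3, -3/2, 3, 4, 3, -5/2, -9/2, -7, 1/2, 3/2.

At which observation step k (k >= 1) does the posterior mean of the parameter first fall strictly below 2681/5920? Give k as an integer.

k = 8

obs 1: x=-3 → posterior Normal(23/19, 36/19)
obs 2: x=-3/2 → posterior Normal(37/44, 18/11)
obs 3: x=3 → posterior Normal(11/10, 36/25)
obs 4: x=4 → posterior Normal(79/56, 9/7)
obs 5: x=3 → posterior Normal(97/62, 36/31)
obs 6: x=-5/2 → posterior Normal(41/34, 18/17)
obs 7: x=-9/2 → posterior Normal(55/74, 36/37)
obs 8: x=-7 → posterior Normal(13/80, 9/10)
obs 9: x=1/2 → posterior Normal(8/43, 36/43)
obs 10: x=3/2 → posterior Normal(25/92, 18/23)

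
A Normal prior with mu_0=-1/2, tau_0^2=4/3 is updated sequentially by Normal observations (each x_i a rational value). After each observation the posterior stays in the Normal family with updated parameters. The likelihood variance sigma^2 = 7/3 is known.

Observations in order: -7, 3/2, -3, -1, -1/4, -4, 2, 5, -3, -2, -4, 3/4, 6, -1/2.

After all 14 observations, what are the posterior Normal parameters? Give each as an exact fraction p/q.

mu_0=-83/126, tau_0^2=4/27

obs 1: x=-7 → posterior Normal(-63/22, 28/33)
obs 2: x=3/2 → posterior Normal(-17/10, 28/45)
obs 3: x=-3 → posterior Normal(-75/38, 28/57)
obs 4: x=-1 → posterior Normal(-83/46, 28/69)
obs 5: x=-1/4 → posterior Normal(-85/54, 28/81)
obs 6: x=-4 → posterior Normal(-117/62, 28/93)
obs 7: x=2 → posterior Normal(-101/70, 4/15)
obs 8: x=5 → posterior Normal(-61/78, 28/117)
obs 9: x=-3 → posterior Normal(-85/86, 28/129)
obs 10: x=-2 → posterior Normal(-101/94, 28/141)
obs 11: x=-4 → posterior Normal(-133/102, 28/153)
obs 12: x=3/4 → posterior Normal(-127/110, 28/165)
obs 13: x=6 → posterior Normal(-79/118, 28/177)
obs 14: x=-1/2 → posterior Normal(-83/126, 4/27)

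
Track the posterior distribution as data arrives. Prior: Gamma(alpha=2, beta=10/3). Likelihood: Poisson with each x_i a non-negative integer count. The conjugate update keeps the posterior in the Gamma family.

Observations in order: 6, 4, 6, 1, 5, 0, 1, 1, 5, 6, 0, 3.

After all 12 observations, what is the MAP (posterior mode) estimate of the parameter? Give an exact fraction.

117/46

obs 1: x=6 → posterior Gamma(8, 13/3)
obs 2: x=4 → posterior Gamma(12, 16/3)
obs 3: x=6 → posterior Gamma(18, 19/3)
obs 4: x=1 → posterior Gamma(19, 22/3)
obs 5: x=5 → posterior Gamma(24, 25/3)
obs 6: x=0 → posterior Gamma(24, 28/3)
obs 7: x=1 → posterior Gamma(25, 31/3)
obs 8: x=1 → posterior Gamma(26, 34/3)
obs 9: x=5 → posterior Gamma(31, 37/3)
obs 10: x=6 → posterior Gamma(37, 40/3)
obs 11: x=0 → posterior Gamma(37, 43/3)
obs 12: x=3 → posterior Gamma(40, 46/3)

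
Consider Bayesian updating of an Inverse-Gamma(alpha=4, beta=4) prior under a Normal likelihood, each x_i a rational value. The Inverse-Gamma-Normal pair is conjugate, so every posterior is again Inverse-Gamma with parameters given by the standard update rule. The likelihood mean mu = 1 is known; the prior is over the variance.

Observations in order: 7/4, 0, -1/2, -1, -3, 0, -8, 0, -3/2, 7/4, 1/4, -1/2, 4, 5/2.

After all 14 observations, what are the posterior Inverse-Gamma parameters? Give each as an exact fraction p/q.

alpha=11, beta=2171/32

obs 1: x=7/4 → posterior Inverse-Gamma(9/2, 137/32)
obs 2: x=0 → posterior Inverse-Gamma(5, 153/32)
obs 3: x=-1/2 → posterior Inverse-Gamma(11/2, 189/32)
obs 4: x=-1 → posterior Inverse-Gamma(6, 253/32)
obs 5: x=-3 → posterior Inverse-Gamma(13/2, 509/32)
obs 6: x=0 → posterior Inverse-Gamma(7, 525/32)
obs 7: x=-8 → posterior Inverse-Gamma(15/2, 1821/32)
obs 8: x=0 → posterior Inverse-Gamma(8, 1837/32)
obs 9: x=-3/2 → posterior Inverse-Gamma(17/2, 1937/32)
obs 10: x=7/4 → posterior Inverse-Gamma(9, 973/16)
obs 11: x=1/4 → posterior Inverse-Gamma(19/2, 1955/32)
obs 12: x=-1/2 → posterior Inverse-Gamma(10, 1991/32)
obs 13: x=4 → posterior Inverse-Gamma(21/2, 2135/32)
obs 14: x=5/2 → posterior Inverse-Gamma(11, 2171/32)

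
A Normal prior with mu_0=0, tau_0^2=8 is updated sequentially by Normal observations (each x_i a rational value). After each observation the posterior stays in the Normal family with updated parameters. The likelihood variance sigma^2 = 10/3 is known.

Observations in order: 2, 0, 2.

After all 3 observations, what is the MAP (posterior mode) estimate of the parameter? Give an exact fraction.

obs 1: x=2 → posterior Normal(24/17, 40/17)
obs 2: x=0 → posterior Normal(24/29, 40/29)
obs 3: x=2 → posterior Normal(48/41, 40/41)

48/41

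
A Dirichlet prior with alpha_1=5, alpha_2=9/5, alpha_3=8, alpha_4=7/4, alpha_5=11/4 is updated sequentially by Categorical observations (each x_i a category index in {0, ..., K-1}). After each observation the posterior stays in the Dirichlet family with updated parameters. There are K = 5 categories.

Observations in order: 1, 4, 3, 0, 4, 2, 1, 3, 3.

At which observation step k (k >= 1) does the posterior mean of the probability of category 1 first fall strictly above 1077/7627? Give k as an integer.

k = 7

obs 1: x=1 → posterior Dirichlet(5, 14/5, 8, 7/4, 11/4)
obs 2: x=4 → posterior Dirichlet(5, 14/5, 8, 7/4, 15/4)
obs 3: x=3 → posterior Dirichlet(5, 14/5, 8, 11/4, 15/4)
obs 4: x=0 → posterior Dirichlet(6, 14/5, 8, 11/4, 15/4)
obs 5: x=4 → posterior Dirichlet(6, 14/5, 8, 11/4, 19/4)
obs 6: x=2 → posterior Dirichlet(6, 14/5, 9, 11/4, 19/4)
obs 7: x=1 → posterior Dirichlet(6, 19/5, 9, 11/4, 19/4)
obs 8: x=3 → posterior Dirichlet(6, 19/5, 9, 15/4, 19/4)
obs 9: x=3 → posterior Dirichlet(6, 19/5, 9, 19/4, 19/4)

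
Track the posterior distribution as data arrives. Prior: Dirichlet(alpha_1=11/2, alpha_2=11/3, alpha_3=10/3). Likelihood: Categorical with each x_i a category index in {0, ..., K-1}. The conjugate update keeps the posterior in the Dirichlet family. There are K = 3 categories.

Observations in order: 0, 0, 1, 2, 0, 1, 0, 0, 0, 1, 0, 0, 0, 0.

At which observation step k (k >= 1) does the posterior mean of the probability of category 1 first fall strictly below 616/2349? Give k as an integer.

obs 1: x=0 → posterior Dirichlet(13/2, 11/3, 10/3)
obs 2: x=0 → posterior Dirichlet(15/2, 11/3, 10/3)
obs 3: x=1 → posterior Dirichlet(15/2, 14/3, 10/3)
obs 4: x=2 → posterior Dirichlet(15/2, 14/3, 13/3)
obs 5: x=0 → posterior Dirichlet(17/2, 14/3, 13/3)
obs 6: x=1 → posterior Dirichlet(17/2, 17/3, 13/3)
obs 7: x=0 → posterior Dirichlet(19/2, 17/3, 13/3)
obs 8: x=0 → posterior Dirichlet(21/2, 17/3, 13/3)
obs 9: x=0 → posterior Dirichlet(23/2, 17/3, 13/3)
obs 10: x=1 → posterior Dirichlet(23/2, 20/3, 13/3)
obs 11: x=0 → posterior Dirichlet(25/2, 20/3, 13/3)
obs 12: x=0 → posterior Dirichlet(27/2, 20/3, 13/3)
obs 13: x=0 → posterior Dirichlet(29/2, 20/3, 13/3)
obs 14: x=0 → posterior Dirichlet(31/2, 20/3, 13/3)

k = 2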